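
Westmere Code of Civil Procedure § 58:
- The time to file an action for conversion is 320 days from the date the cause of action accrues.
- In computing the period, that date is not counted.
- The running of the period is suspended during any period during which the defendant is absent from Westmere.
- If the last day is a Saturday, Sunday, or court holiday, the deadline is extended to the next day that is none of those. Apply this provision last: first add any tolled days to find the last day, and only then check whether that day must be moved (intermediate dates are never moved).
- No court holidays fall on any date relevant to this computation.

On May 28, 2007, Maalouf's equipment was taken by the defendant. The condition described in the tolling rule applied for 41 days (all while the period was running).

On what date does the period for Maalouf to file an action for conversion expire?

320 days after May 28, 2007 is April 12, 2008.
Tolling adds 41 days: April 12, 2008 + 41 days = May 23, 2008.
May 23, 2008 is a Friday and not a court holiday, so no extension applies.

May 23, 2008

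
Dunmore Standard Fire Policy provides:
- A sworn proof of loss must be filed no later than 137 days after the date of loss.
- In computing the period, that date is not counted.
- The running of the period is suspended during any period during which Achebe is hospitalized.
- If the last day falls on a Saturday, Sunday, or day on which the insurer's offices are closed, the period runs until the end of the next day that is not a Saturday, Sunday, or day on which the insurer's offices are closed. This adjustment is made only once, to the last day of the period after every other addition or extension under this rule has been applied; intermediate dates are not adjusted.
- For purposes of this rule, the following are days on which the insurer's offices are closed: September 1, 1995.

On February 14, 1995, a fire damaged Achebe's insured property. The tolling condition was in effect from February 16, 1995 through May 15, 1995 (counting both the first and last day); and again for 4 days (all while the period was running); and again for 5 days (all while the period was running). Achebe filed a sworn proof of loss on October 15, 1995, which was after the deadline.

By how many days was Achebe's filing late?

137 days after February 14, 1995 is July 1, 1995.
From February 16, 1995 through May 15, 1995 inclusive is 89 days; tolling adds 89 days: July 1, 1995 + 89 days = September 28, 1995.
Tolling adds 4 days: September 28, 1995 + 4 days = October 2, 1995.
Tolling adds 5 days: October 2, 1995 + 5 days = October 7, 1995.
October 7, 1995 is Saturday; October 8, 1995 is Sunday. The next qualifying day is October 9, 1995.
The deadline is October 9, 1995; from October 9, 1995 to October 15, 1995 is 6 days.

6 days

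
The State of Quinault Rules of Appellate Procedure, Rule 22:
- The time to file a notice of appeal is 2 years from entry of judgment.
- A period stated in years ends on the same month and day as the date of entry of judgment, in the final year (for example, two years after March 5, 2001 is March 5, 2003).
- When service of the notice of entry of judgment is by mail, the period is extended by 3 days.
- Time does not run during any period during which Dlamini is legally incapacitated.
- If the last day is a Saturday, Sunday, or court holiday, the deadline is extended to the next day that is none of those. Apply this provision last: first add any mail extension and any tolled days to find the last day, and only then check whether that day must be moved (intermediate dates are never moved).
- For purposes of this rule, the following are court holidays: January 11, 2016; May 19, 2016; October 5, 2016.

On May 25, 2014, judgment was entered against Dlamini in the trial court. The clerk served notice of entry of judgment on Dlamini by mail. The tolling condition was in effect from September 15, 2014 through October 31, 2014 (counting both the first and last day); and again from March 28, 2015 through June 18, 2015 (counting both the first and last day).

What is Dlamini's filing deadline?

October 6, 2016

2 years after May 25, 2014 is May 25, 2016.
Service was by mail, adding 3 days: May 25, 2016 + 3 days = May 28, 2016.
From September 15, 2014 through October 31, 2014 inclusive is 47 days; tolling adds 47 days: May 28, 2016 + 47 days = July 14, 2016.
From March 28, 2015 through June 18, 2015 inclusive is 83 days; tolling adds 83 days: July 14, 2016 + 83 days = October 5, 2016.
October 5, 2016 is a listed holiday. The next qualifying day is October 6, 2016.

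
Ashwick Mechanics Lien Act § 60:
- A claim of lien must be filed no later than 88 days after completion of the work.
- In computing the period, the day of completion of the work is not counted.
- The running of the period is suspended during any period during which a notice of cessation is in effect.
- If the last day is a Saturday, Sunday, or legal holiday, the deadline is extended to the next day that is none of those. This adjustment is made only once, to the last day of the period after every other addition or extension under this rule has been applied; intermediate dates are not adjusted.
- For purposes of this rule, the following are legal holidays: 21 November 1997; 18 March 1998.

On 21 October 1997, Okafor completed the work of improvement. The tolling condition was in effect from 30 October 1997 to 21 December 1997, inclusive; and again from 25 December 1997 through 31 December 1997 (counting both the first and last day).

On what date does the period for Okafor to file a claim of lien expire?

March 19, 1998

88 days after 21 October 1997 is January 17, 1998.
From October 30, 1997 through December 21, 1997 inclusive is 53 days; tolling adds 53 days: January 17, 1998 + 53 days = March 11, 1998.
From December 25, 1997 through December 31, 1997 inclusive is 7 days; tolling adds 7 days: March 11, 1998 + 7 days = March 18, 1998.
March 18, 1998 is a listed holiday. The next qualifying day is March 19, 1998.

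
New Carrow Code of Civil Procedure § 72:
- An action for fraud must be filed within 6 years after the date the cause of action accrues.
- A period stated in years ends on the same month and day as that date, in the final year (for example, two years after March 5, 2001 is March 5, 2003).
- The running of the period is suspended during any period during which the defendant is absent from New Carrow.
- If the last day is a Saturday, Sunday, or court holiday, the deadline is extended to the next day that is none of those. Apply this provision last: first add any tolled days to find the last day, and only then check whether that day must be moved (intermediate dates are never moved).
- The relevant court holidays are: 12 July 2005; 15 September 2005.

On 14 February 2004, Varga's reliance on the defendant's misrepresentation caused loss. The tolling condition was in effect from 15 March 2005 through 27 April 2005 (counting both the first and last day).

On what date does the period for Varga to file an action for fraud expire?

March 30, 2010

6 years after 14 February 2004 is February 14, 2010.
From March 15, 2005 through April 27, 2005 inclusive is 44 days; tolling adds 44 days: February 14, 2010 + 44 days = March 30, 2010.
March 30, 2010 is a Tuesday and not a court holiday, so no extension applies.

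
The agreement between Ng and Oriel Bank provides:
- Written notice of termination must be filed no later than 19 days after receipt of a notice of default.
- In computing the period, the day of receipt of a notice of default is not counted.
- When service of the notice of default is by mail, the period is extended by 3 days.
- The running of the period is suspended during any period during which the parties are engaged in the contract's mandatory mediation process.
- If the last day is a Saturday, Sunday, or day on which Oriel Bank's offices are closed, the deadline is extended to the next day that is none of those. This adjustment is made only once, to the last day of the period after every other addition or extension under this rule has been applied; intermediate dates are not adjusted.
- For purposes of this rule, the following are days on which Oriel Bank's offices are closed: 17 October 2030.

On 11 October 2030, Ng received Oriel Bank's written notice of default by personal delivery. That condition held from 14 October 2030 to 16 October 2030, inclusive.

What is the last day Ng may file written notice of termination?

19 days after 11 October 2030 is October 30, 2030.
Service was not by mail, so no mail extension applies.
From October 14, 2030 through October 16, 2030 inclusive is 3 days; tolling adds 3 days: October 30, 2030 + 3 days = November 2, 2030.
November 2, 2030 is Saturday; November 3, 2030 is Sunday. The next qualifying day is November 4, 2030.

November 4, 2030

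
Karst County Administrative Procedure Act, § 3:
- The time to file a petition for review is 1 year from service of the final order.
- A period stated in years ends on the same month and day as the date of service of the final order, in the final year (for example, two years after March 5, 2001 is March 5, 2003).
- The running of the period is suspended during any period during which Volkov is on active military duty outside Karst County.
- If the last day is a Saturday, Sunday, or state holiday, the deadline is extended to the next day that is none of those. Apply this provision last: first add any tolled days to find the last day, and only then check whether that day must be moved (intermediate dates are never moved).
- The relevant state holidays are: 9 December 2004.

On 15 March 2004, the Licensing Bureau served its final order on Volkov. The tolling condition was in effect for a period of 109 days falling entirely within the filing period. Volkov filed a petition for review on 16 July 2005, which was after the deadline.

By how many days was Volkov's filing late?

1 year after 15 March 2004 is March 15, 2005.
Tolling adds 109 days: March 15, 2005 + 109 days = July 2, 2005.
July 2, 2005 is Saturday; July 3, 2005 is Sunday. The next qualifying day is July 4, 2005.
The deadline is July 4, 2005; from July 4, 2005 to July 16, 2005 is 12 days.

12 days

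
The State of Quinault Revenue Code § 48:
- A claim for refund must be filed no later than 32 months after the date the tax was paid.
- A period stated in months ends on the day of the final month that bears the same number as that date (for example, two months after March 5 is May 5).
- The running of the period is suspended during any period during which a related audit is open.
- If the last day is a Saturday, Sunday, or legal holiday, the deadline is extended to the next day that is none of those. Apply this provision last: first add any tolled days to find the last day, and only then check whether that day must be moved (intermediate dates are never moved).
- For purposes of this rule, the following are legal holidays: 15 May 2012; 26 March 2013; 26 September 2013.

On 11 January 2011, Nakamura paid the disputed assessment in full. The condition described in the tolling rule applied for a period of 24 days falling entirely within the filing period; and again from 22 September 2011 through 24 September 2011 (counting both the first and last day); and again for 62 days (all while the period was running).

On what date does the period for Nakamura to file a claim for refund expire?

December 9, 2013

32 months after 11 January 2011 is September 11, 2013.
Tolling adds 24 days: September 11, 2013 + 24 days = October 5, 2013.
From September 22, 2011 through September 24, 2011 inclusive is 3 days; tolling adds 3 days: October 5, 2013 + 3 days = October 8, 2013.
Tolling adds 62 days: October 8, 2013 + 62 days = December 9, 2013.
December 9, 2013 is a Monday and not a legal holiday, so no extension applies.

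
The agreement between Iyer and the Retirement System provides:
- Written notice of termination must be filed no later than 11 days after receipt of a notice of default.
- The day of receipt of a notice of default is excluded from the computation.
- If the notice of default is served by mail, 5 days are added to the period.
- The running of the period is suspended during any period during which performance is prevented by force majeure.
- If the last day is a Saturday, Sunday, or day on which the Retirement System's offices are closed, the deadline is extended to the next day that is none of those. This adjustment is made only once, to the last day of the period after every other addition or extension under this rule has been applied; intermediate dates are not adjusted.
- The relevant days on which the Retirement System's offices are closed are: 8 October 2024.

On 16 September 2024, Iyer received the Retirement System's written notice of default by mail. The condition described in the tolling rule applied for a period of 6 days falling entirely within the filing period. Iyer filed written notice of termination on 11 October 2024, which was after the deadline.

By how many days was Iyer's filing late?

2 days

11 days after 16 September 2024 is September 27, 2024.
Service was by mail, adding 5 days: September 27, 2024 + 5 days = October 2, 2024.
Tolling adds 6 days: October 2, 2024 + 6 days = October 8, 2024.
October 8, 2024 is a listed holiday. The next qualifying day is October 9, 2024.
The deadline is October 9, 2024; from October 9, 2024 to October 11, 2024 is 2 days.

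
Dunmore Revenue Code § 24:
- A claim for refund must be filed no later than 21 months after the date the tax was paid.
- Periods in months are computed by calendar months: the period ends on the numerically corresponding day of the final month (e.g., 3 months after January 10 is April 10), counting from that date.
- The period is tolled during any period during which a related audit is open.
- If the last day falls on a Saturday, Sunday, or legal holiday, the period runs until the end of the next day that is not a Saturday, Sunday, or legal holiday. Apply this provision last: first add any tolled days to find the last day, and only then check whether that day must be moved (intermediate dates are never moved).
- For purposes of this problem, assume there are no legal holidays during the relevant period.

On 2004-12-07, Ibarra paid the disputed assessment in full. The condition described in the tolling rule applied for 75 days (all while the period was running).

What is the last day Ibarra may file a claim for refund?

November 21, 2006

21 months after 2004-12-07 is September 7, 2006.
Tolling adds 75 days: September 7, 2006 + 75 days = November 21, 2006.
November 21, 2006 is a Tuesday and not a legal holiday, so no extension applies.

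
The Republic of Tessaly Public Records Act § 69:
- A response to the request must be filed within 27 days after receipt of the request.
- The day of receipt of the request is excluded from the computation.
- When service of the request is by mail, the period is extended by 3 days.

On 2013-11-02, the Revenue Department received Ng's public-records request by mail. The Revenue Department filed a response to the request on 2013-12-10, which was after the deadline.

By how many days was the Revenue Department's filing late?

27 days after 2013-11-02 is November 29, 2013.
Service was by mail, adding 3 days: November 29, 2013 + 3 days = December 2, 2013.
The deadline is December 2, 2013; from December 2, 2013 to December 10, 2013 is 8 days.

8 days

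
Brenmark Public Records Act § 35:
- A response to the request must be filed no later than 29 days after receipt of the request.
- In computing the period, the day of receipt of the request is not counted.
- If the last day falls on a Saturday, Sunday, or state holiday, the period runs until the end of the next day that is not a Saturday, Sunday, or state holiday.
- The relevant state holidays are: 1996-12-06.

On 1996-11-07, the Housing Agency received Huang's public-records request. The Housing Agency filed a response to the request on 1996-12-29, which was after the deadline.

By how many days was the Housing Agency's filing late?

29 days after 1996-11-07 is December 6, 1996.
December 6, 1996 is a listed holiday; December 7, 1996 is Saturday; December 8, 1996 is Sunday. The next qualifying day is December 9, 1996.
The deadline is December 9, 1996; from December 9, 1996 to December 29, 1996 is 20 days.

20 days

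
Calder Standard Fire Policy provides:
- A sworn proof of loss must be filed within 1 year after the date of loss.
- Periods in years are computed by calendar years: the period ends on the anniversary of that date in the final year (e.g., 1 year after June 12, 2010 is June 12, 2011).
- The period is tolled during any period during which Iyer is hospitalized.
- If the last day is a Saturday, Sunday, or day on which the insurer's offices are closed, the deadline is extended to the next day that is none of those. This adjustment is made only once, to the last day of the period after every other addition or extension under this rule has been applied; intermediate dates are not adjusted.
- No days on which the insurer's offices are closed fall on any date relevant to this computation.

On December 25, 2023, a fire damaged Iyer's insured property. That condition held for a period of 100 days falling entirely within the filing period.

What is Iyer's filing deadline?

1 year after December 25, 2023 is December 25, 2024.
Tolling adds 100 days: December 25, 2024 + 100 days = April 4, 2025.
April 4, 2025 is a Friday and not a day on which the insurer's offices are closed, so no extension applies.

April 4, 2025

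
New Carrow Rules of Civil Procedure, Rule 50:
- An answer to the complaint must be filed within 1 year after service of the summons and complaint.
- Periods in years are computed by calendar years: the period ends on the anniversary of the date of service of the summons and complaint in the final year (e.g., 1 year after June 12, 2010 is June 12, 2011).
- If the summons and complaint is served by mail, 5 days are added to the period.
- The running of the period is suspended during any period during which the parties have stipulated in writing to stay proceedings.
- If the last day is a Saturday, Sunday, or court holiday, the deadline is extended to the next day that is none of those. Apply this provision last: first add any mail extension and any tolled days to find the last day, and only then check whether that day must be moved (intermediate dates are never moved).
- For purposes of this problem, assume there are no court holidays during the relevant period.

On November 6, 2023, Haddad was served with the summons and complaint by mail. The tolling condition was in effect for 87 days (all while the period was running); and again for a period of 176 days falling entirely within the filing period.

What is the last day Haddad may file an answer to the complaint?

August 1, 2025

1 year after November 6, 2023 is November 6, 2024.
Service was by mail, adding 5 days: November 6, 2024 + 5 days = November 11, 2024.
Tolling adds 87 days: November 11, 2024 + 87 days = February 6, 2025.
Tolling adds 176 days: February 6, 2025 + 176 days = August 1, 2025.
August 1, 2025 is a Friday and not a court holiday, so no extension applies.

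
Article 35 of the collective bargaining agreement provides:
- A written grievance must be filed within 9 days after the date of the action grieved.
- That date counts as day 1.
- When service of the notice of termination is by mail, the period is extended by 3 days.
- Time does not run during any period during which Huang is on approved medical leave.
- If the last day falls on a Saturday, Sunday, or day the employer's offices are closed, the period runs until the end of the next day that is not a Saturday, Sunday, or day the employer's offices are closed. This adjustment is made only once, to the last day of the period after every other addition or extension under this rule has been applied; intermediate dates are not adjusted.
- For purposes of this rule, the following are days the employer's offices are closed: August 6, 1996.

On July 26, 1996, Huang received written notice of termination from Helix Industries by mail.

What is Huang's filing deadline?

August 7, 1996

Counting July 26, 1996 as day 1, day 9 is August 3, 1996.
Service was by mail, adding 3 days: August 3, 1996 + 3 days = August 6, 1996.
August 6, 1996 is a listed holiday. The next qualifying day is August 7, 1996.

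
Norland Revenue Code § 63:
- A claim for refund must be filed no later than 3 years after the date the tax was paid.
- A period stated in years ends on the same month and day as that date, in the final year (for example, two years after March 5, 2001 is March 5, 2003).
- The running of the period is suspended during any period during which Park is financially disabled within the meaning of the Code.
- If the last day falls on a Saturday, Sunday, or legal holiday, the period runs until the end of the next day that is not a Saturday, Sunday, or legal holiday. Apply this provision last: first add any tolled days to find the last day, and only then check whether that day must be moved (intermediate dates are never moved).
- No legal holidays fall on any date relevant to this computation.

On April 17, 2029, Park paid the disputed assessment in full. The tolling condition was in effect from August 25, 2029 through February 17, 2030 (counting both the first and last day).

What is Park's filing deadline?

October 11, 2032

3 years after April 17, 2029 is April 17, 2032.
From August 25, 2029 through February 17, 2030 inclusive is 177 days; tolling adds 177 days: April 17, 2032 + 177 days = October 11, 2032.
October 11, 2032 is a Monday and not a legal holiday, so no extension applies.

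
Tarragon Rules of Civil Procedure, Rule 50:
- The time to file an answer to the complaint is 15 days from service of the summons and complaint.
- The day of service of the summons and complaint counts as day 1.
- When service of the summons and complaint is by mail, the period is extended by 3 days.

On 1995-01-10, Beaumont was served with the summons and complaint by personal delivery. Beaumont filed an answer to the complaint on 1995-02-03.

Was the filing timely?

No

Counting 1995-01-10 as day 1, day 15 is January 24, 1995.
Service was not by mail, so no mail extension applies.
The deadline is January 24, 1995; the filing on February 3, 1995 is after that date.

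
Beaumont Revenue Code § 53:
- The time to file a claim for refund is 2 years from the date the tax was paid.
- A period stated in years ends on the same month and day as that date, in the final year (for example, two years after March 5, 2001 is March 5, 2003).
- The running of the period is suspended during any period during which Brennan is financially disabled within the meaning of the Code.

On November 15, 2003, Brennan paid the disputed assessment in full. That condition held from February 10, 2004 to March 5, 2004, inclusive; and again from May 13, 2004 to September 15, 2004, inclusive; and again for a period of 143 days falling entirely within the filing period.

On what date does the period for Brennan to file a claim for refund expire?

September 5, 2006

2 years after November 15, 2003 is November 15, 2005.
From February 10, 2004 through March 5, 2004 inclusive is 25 days; tolling adds 25 days: November 15, 2005 + 25 days = December 10, 2005.
From May 13, 2004 through September 15, 2004 inclusive is 126 days; tolling adds 126 days: December 10, 2005 + 126 days = April 15, 2006.
Tolling adds 143 days: April 15, 2006 + 143 days = September 5, 2006.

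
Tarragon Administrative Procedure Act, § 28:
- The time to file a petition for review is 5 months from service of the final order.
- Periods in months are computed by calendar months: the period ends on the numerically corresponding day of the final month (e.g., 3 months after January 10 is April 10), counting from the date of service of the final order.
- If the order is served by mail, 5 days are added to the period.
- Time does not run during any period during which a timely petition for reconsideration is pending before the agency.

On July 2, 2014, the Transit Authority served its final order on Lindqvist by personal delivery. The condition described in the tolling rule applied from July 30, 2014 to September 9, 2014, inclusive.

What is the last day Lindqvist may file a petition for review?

5 months after July 2, 2014 is December 2, 2014.
Service was not by mail, so no mail extension applies.
From July 30, 2014 through September 9, 2014 inclusive is 42 days; tolling adds 42 days: December 2, 2014 + 42 days = January 13, 2015.

January 13, 2015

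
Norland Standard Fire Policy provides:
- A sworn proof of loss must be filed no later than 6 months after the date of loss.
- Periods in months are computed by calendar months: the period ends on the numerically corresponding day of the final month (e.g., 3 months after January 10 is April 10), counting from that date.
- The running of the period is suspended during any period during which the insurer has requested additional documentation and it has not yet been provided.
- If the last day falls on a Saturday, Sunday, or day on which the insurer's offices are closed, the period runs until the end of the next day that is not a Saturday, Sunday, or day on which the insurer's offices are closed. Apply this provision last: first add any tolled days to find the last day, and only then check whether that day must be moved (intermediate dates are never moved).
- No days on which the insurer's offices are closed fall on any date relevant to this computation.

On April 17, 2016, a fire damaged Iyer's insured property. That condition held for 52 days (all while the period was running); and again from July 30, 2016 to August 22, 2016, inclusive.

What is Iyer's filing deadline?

January 2, 2017

6 months after April 17, 2016 is October 17, 2016.
Tolling adds 52 days: October 17, 2016 + 52 days = December 8, 2016.
From July 30, 2016 through August 22, 2016 inclusive is 24 days; tolling adds 24 days: December 8, 2016 + 24 days = January 1, 2017.
January 1, 2017 is Sunday. The next qualifying day is January 2, 2017.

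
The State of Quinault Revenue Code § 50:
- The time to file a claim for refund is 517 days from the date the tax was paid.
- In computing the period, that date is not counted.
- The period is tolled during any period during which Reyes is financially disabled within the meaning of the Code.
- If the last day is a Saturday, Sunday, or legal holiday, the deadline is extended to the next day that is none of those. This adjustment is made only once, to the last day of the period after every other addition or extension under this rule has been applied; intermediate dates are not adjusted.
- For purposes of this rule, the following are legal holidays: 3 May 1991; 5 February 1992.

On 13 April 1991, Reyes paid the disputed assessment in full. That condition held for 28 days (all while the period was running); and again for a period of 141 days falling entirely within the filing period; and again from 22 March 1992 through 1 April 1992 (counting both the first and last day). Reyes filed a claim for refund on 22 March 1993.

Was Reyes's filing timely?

517 days after 13 April 1991 is September 11, 1992.
Tolling adds 28 days: September 11, 1992 + 28 days = October 9, 1992.
Tolling adds 141 days: October 9, 1992 + 141 days = February 27, 1993.
From March 22, 1992 through April 1, 1992 inclusive is 11 days; tolling adds 11 days: February 27, 1993 + 11 days = March 10, 1993.
March 10, 1993 is a Wednesday and not a legal holiday, so no extension applies.
The deadline is March 10, 1993; the filing on March 22, 1993 is after that date.

No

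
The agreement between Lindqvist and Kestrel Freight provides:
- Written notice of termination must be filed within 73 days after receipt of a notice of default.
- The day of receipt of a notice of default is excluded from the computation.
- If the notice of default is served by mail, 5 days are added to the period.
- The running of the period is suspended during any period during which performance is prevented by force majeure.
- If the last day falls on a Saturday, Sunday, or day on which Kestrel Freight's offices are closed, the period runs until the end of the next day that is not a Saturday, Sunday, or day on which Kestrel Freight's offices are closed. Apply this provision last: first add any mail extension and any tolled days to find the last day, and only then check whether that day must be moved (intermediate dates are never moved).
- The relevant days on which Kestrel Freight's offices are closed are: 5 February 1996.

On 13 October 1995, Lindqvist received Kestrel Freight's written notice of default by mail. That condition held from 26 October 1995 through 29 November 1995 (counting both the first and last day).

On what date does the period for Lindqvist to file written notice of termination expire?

73 days after 13 October 1995 is December 25, 1995.
Service was by mail, adding 5 days: December 25, 1995 + 5 days = December 30, 1995.
From October 26, 1995 through November 29, 1995 inclusive is 35 days; tolling adds 35 days: December 30, 1995 + 35 days = February 3, 1996.
February 3, 1996 is Saturday; February 4, 1996 is Sunday; February 5, 1996 is a listed holiday. The next qualifying day is February 6, 1996.

February 6, 1996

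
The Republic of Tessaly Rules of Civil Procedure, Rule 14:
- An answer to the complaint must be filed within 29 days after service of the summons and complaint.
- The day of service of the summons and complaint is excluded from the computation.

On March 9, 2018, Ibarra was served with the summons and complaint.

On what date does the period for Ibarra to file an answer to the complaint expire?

April 7, 2018

29 days after March 9, 2018 is April 7, 2018.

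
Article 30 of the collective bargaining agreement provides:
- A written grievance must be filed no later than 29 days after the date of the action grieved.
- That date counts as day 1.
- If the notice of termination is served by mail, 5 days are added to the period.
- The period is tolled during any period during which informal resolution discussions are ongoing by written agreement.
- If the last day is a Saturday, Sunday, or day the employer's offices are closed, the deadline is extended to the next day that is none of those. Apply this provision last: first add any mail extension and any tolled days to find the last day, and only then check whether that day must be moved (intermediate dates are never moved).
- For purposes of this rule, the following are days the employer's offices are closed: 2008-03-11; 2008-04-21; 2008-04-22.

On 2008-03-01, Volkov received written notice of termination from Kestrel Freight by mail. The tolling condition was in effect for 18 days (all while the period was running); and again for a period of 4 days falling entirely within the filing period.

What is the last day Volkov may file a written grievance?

April 25, 2008

Counting 2008-03-01 as day 1, day 29 is March 29, 2008.
Service was by mail, adding 5 days: March 29, 2008 + 5 days = April 3, 2008.
Tolling adds 18 days: April 3, 2008 + 18 days = April 21, 2008.
Tolling adds 4 days: April 21, 2008 + 4 days = April 25, 2008.
April 25, 2008 is a Friday and not a day the employer's offices are closed, so no extension applies.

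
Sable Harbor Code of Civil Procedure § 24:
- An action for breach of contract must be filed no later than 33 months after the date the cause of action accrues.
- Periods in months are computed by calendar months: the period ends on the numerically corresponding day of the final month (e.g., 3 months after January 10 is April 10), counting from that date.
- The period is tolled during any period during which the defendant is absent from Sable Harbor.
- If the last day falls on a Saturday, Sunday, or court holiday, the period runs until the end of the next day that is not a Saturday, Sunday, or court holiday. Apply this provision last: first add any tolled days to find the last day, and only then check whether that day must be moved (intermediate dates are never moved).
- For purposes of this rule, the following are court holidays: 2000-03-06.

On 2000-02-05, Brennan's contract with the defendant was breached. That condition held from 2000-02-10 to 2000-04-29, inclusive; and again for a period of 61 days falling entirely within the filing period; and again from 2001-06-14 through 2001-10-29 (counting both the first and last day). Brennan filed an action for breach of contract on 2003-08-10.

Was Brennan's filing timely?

Yes

33 months after 2000-02-05 is November 5, 2002.
From February 10, 2000 through April 29, 2000 inclusive is 80 days; tolling adds 80 days: November 5, 2002 + 80 days = January 24, 2003.
Tolling adds 61 days: January 24, 2003 + 61 days = March 26, 2003.
From June 14, 2001 through October 29, 2001 inclusive is 138 days; tolling adds 138 days: March 26, 2003 + 138 days = August 11, 2003.
August 11, 2003 is a Monday and not a court holiday, so no extension applies.
The deadline is August 11, 2003; the filing on August 10, 2003 is on or before that date.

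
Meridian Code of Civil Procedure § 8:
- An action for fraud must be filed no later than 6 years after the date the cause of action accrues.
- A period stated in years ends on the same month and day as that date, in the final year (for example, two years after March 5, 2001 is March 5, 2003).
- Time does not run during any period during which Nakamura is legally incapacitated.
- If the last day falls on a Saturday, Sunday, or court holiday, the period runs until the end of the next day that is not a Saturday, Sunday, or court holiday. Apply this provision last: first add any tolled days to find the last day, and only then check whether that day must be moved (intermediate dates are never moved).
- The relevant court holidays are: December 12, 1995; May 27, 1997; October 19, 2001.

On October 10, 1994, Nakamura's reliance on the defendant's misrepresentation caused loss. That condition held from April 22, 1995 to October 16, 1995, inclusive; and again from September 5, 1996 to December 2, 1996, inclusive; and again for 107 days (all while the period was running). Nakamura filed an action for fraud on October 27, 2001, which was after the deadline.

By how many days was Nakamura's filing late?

5 days

6 years after October 10, 1994 is October 10, 2000.
From April 22, 1995 through October 16, 1995 inclusive is 178 days; tolling adds 178 days: October 10, 2000 + 178 days = April 6, 2001.
From September 5, 1996 through December 2, 1996 inclusive is 89 days; tolling adds 89 days: April 6, 2001 + 89 days = July 4, 2001.
Tolling adds 107 days: July 4, 2001 + 107 days = October 19, 2001.
October 19, 2001 is a listed holiday; October 20, 2001 is Saturday; October 21, 2001 is Sunday. The next qualifying day is October 22, 2001.
The deadline is October 22, 2001; from October 22, 2001 to October 27, 2001 is 5 days.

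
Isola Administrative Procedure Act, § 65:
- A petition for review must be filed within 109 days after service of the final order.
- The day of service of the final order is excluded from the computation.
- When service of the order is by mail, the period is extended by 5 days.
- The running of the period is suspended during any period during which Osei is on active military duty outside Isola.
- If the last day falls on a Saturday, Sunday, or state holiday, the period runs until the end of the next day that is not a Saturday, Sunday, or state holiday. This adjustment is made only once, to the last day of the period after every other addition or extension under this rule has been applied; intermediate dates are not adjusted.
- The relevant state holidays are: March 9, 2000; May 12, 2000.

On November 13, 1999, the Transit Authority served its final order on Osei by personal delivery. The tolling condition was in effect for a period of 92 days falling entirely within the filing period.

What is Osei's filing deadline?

109 days after November 13, 1999 is March 1, 2000.
Service was not by mail, so no mail extension applies.
Tolling adds 92 days: March 1, 2000 + 92 days = June 1, 2000.
June 1, 2000 is a Thursday and not a state holiday, so no extension applies.

June 1, 2000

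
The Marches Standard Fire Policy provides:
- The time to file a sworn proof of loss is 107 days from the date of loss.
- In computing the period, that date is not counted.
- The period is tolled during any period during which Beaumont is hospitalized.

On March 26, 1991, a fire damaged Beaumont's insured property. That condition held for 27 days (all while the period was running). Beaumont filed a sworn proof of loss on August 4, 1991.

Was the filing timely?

Yes

107 days after March 26, 1991 is July 11, 1991.
Tolling adds 27 days: July 11, 1991 + 27 days = August 7, 1991.
The deadline is August 7, 1991; the filing on August 4, 1991 is on or before that date.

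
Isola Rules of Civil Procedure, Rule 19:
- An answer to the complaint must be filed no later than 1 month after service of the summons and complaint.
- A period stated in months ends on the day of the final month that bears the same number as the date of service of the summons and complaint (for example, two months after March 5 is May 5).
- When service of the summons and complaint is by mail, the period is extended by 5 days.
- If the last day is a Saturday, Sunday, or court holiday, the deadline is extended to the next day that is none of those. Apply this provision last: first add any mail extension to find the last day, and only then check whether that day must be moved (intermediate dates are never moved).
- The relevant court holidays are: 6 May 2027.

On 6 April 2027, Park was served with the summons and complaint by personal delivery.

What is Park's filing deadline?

May 7, 2027

1 month after 6 April 2027 is May 6, 2027.
Service was not by mail, so no mail extension applies.
May 6, 2027 is a listed holiday. The next qualifying day is May 7, 2027.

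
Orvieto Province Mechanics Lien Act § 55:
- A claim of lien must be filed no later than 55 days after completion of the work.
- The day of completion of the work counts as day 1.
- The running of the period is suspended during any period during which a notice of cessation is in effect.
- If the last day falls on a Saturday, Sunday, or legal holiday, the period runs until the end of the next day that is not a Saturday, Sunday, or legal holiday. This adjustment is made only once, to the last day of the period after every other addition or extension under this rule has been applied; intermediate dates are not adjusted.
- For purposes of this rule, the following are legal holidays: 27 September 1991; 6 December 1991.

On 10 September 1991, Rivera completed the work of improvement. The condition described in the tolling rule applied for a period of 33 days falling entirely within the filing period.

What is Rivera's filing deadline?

December 9, 1991

Counting 10 September 1991 as day 1, day 55 is November 3, 1991.
Tolling adds 33 days: November 3, 1991 + 33 days = December 6, 1991.
December 6, 1991 is a listed holiday; December 7, 1991 is Saturday; December 8, 1991 is Sunday. The next qualifying day is December 9, 1991.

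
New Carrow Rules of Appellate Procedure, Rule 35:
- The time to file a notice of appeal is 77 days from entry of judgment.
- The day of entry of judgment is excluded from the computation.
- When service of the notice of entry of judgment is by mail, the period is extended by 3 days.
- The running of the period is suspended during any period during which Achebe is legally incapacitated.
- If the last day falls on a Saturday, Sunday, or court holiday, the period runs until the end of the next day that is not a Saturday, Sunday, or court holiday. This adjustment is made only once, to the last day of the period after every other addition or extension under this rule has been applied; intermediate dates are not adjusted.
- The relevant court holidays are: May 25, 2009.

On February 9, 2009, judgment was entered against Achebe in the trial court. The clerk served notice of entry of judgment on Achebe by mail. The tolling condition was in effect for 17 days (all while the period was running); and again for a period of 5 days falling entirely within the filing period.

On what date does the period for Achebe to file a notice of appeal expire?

May 22, 2009

77 days after February 9, 2009 is April 27, 2009.
Service was by mail, adding 3 days: April 27, 2009 + 3 days = April 30, 2009.
Tolling adds 17 days: April 30, 2009 + 17 days = May 17, 2009.
Tolling adds 5 days: May 17, 2009 + 5 days = May 22, 2009.
May 22, 2009 is a Friday and not a court holiday, so no extension applies.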